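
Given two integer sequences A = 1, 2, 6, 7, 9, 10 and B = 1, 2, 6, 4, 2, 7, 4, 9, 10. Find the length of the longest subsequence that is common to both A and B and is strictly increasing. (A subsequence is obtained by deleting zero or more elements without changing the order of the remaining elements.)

6

A longest common strictly increasing subsequence is 1, 2, 6, 7, 9, 10 (length 6); it appears in order in both A and B, and no longer such subsequence exists.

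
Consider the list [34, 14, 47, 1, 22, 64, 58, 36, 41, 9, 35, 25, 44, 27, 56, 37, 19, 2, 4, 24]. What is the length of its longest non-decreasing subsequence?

6

Let dp[i] be the longest non-decreasing subsequence ending at position i. Then dp = [1, 1, 2, 1, 2, 3, 3, 3, 4, 2, 3, 3, 5, 4, 6, 5, 3, 2, 3, 4].
The maximum is 6; one witness is 14, 22, 36, 41, 44, 56 at positions 2,5,8,9,13,15.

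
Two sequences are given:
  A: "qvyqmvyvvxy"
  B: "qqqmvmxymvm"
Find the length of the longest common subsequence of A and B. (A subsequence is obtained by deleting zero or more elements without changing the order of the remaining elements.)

6

Backtracking the LCS table gives one alignment: q (A1,B2) → q (A4,B3) → m (A5,B4) → v (A6,B5) → y (A7,B8) → v (A8,B10).
So the longest common subsequence has length 6.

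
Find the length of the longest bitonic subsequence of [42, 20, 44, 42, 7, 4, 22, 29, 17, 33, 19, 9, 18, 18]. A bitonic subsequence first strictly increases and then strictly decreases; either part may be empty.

6

One longest bitonic subsequence is 42, 44, 42, 33, 19, 18 (positions 1,3,4,10,11,14): it rises to 44 then falls. Length 6 is optimal.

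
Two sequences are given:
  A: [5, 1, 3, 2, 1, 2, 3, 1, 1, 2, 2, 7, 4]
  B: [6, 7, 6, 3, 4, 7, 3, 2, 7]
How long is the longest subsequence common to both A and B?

A longest common subsequence is 3, 3, 2, 7 (length 4); the LCS DP confirms no longer common subsequence exists.

4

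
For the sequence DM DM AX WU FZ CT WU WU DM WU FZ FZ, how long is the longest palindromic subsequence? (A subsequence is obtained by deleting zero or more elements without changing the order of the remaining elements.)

One longest palindromic subsequence is FZ WU DM WU FZ (positions 5,8,9,10,12); it reads the same forward and backward, and the interval DP gives dp[1][12] = 5.

5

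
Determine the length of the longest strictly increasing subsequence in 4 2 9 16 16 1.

3

Let dp[i] be the longest increasing subsequence ending at position i. Then dp = [1, 1, 2, 3, 3, 1].
The maximum is 3; one witness is 4, 9, 16 at positions 1,3,4.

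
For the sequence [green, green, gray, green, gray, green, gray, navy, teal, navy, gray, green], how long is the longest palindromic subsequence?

One longest palindromic subsequence is green gray navy teal navy gray green (positions 1,3,8,9,10,11,12); it reads the same forward and backward, and the interval DP gives dp[1][12] = 7.

7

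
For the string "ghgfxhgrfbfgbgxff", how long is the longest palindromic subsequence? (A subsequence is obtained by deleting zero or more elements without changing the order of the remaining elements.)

9

One longest palindromic subsequence is fxgbgbgxf (positions 4,5,7,10,12,13,14,15,17); it reads the same forward and backward, and the interval DP gives dp[1][17] = 9.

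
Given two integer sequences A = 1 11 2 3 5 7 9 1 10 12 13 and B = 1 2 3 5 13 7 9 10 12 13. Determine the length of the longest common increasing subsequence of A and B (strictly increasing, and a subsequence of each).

9

A longest common strictly increasing subsequence is 1, 2, 3, 5, 7, 9, 10, 12, 13 (length 9); it appears in order in both A and B, and no longer such subsequence exists.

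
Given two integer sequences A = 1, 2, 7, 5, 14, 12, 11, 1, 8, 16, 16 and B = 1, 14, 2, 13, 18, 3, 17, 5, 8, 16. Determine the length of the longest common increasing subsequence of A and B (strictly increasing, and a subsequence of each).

5

A longest common strictly increasing subsequence is 1, 2, 5, 8, 16 (length 5); it appears in order in both A and B, and no longer such subsequence exists.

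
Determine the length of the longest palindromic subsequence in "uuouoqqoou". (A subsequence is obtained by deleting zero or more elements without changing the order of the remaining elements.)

8

Using dp[i][j] = 2 + dp[i+1][j−1] if the ends match, else max(dp[i+1][j], dp[i][j−1]):
dp[1][10] = 8. A witness is uooqqoou at positions 1,3,5,6,7,8,9,10.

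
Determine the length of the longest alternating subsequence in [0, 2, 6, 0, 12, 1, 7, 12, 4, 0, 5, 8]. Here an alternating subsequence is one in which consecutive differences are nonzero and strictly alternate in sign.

Track the best alternating length ending on an up-step vs a down-step at each position: up/down = 1/1, 2/1, 2/1, 1/3, 4/1, 4/5, 6/5, 6/1, 6/7, 1/7, 8/7, 8/7.
The maximum over both is 8; one such subsequence is 0, 2, 0, 12, 1, 7, 4, 5.

8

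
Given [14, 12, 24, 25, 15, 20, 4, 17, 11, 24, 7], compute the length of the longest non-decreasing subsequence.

4

Let dp[i] be the longest non-decreasing subsequence ending at position i. Then dp = [1, 1, 2, 3, 2, 3, 1, 3, 2, 4, 2].
The maximum is 4; one witness is 14, 15, 20, 24 at positions 1,5,6,10.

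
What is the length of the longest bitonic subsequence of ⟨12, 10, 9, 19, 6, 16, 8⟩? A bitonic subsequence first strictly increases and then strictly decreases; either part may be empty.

4

Let inc[i] be the LIS ending at i and dec[i] the longest strictly decreasing subsequence starting at i. inc = [1, 1, 1, 2, 1, 2, 2], dec = [4, 3, 2, 3, 1, 2, 1].
max_i inc[i]+dec[i]−1 = 4, with one witness 12, 10, 9, 8.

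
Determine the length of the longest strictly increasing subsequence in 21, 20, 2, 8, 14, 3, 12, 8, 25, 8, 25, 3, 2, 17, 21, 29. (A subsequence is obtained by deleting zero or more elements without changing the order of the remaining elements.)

6

One longest increasing subsequence is 2, 8, 14, 17, 21, 29 (positions 3,4,5,14,15,16), of length 6; no longer one exists.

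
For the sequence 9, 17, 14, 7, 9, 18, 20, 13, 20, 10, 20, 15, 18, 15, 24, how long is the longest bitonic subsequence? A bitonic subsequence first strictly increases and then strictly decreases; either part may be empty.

6

One longest bitonic subsequence is 9, 17, 18, 20, 18, 15 (positions 1,2,6,7,13,14): it rises to 20 then falls. Length 6 is optimal.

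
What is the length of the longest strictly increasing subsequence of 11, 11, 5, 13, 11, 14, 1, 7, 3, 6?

Let dp[i] be the longest increasing subsequence ending at position i. Then dp = [1, 1, 1, 2, 2, 3, 1, 2, 2, 3].
The maximum is 3; one witness is 11, 13, 14 at positions 1,4,6.

3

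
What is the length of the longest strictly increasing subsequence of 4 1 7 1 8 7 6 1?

One longest increasing subsequence is 4, 7, 8 (positions 1,3,5), of length 3; no longer one exists.

3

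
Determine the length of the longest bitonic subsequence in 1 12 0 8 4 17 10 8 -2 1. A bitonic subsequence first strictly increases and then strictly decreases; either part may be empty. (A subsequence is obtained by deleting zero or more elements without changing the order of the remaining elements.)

Let inc[i] be the LIS ending at i and dec[i] the longest strictly decreasing subsequence starting at i. inc = [1, 2, 1, 2, 2, 3, 3, 3, 1, 2], dec = [3, 4, 2, 3, 2, 4, 3, 2, 1, 1].
max_i inc[i]+dec[i]−1 = 6, with one witness 1, 12, 17, 10, 8, 1.

6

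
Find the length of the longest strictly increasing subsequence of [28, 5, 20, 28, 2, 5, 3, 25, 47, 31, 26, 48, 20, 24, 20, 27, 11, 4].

One longest increasing subsequence is 5, 20, 28, 47, 48 (positions 2,3,4,9,12), of length 5; no longer one exists.

5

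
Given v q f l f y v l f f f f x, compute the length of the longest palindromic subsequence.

6

One longest palindromic subsequence is ffffff (positions 3,5,9,10,11,12); it reads the same forward and backward, and the interval DP gives dp[1][13] = 6.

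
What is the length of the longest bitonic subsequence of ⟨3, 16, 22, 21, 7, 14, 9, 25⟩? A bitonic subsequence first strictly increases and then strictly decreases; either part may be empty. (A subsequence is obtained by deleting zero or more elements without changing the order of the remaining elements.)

One longest bitonic subsequence is 3, 16, 22, 21, 14, 9 (positions 1,2,3,4,6,7): it rises to 22 then falls. Length 6 is optimal.

6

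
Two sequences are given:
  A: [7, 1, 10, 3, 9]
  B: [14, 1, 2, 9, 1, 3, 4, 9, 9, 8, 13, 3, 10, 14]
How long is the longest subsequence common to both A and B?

3

Backtracking the LCS table gives one alignment: 1 (A2,B5) → 3 (A4,B6) → 9 (A5,B9).
So the longest common subsequence has length 3.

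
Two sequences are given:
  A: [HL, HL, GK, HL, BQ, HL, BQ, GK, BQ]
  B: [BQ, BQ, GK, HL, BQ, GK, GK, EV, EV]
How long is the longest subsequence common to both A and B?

Backtracking the LCS table gives one alignment: GK (A3,B3) → HL (A4,B4) → BQ (A5,B5) → GK (A8,B7).
So the longest common subsequence has length 4.

4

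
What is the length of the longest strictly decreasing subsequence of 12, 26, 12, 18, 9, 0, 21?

Let dp[i] be the longest decreasing subsequence ending at position i. Then dp = [1, 1, 2, 2, 3, 4, 2].
The maximum is 4; one witness is 26, 12, 9, 0 at positions 2,3,5,6.

4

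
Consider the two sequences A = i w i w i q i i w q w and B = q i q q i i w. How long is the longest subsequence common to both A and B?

5

Backtracking the LCS table gives one alignment: i (A1,B2) → q (A6,B4) → i (A7,B5) → i (A8,B6) → w (A11,B7).
So the longest common subsequence has length 5.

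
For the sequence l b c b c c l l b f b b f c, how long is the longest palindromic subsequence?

One longest palindromic subsequence is cbbfbbc (positions 3,4,9,10,11,12,14); it reads the same forward and backward, and the interval DP gives dp[1][14] = 7.

7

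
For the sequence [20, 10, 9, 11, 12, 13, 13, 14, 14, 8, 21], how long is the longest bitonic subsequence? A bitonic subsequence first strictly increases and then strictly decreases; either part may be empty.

One longest bitonic subsequence is 10, 11, 12, 13, 14, 8 (positions 2,4,5,6,8,10): it rises to 14 then falls. Length 6 is optimal.

6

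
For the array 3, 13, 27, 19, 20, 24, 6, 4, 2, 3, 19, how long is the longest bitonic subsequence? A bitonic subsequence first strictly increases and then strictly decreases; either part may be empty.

Let inc[i] be the LIS ending at i and dec[i] the longest strictly decreasing subsequence starting at i. inc = [1, 2, 3, 3, 4, 5, 2, 2, 1, 2, 3], dec = [2, 4, 5, 4, 4, 4, 3, 2, 1, 1, 1].
max_i inc[i]+dec[i]−1 = 8, with one witness 3, 13, 19, 20, 24, 6, 4, 3.

8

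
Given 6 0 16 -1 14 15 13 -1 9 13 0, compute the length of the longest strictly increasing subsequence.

One longest increasing subsequence is 6, 14, 15 (positions 1,5,6), of length 3; no longer one exists.

3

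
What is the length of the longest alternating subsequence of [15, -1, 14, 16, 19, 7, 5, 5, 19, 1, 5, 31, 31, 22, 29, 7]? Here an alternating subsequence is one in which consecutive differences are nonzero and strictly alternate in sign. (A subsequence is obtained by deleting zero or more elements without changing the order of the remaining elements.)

10

Track the best alternating length ending on an up-step vs a down-step at each position: up/down = 1/1, 1/2, 3/2, 3/1, 3/1, 3/4, 3/4, 3/4, 5/1, 3/6, 7/6, 7/1, 7/1, 7/8, 9/8, 7/10.
The maximum over both is 10; one such subsequence is 15, -1, 14, 7, 19, 1, 31, 22, 29, 7.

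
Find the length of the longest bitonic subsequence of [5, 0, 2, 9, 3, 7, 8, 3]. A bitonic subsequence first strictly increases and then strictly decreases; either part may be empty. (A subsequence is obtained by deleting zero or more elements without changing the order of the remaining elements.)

6

One longest bitonic subsequence is 0, 2, 3, 7, 8, 3 (positions 2,3,5,6,7,8): it rises to 8 then falls. Length 6 is optimal.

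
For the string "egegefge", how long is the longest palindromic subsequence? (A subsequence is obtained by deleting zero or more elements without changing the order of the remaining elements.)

7

Using dp[i][j] = 2 + dp[i+1][j−1] if the ends match, else max(dp[i+1][j], dp[i][j−1]):
dp[1][8] = 7. A witness is egegege at positions 1,2,3,4,5,7,8.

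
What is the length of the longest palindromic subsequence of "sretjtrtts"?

7

One longest palindromic subsequence is sttrtts (positions 1,4,6,7,8,9,10); it reads the same forward and backward, and the interval DP gives dp[1][10] = 7.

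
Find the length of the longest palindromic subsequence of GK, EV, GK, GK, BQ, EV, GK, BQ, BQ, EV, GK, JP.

7

Using dp[i][j] = 2 + dp[i+1][j−1] if the ends match, else max(dp[i+1][j], dp[i][j−1]):
dp[1][12] = 7. A witness is GK EV BQ BQ BQ EV GK at positions 1,2,5,8,9,10,11.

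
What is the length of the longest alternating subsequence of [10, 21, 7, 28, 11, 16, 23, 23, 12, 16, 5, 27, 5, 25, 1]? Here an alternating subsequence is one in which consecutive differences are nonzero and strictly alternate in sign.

Track the best alternating length ending on an up-step vs a down-step at each position: up/down = 1/1, 2/1, 1/3, 4/1, 4/5, 6/5, 6/5, 6/5, 6/7, 8/7, 1/9, 10/5, 1/11, 12/11, 1/13.
The maximum over both is 13; one such subsequence is 10, 21, 7, 28, 11, 16, 12, 16, 5, 27, 5, 25, 1.

13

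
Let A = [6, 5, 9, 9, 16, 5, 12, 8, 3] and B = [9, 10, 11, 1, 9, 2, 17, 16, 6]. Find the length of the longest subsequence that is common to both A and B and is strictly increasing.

For each value that appears in both, track the longest common increasing run ending there.
The best achievable length is 2; one witness is 9, 16 (A-positions 3,5, B-positions 1,8).

2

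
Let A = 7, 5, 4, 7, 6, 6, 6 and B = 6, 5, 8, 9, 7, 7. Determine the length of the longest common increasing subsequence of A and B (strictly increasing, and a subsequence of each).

A longest common strictly increasing subsequence is 5, 7 (length 2); it appears in order in both A and B, and no longer such subsequence exists.

2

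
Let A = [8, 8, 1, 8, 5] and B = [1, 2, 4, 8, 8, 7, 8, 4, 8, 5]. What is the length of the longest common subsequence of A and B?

Backtracking the LCS table gives one alignment: 8 (A1,B5) → 8 (A2,B7) → 8 (A4,B9) → 5 (A5,B10).
So the longest common subsequence has length 4.

4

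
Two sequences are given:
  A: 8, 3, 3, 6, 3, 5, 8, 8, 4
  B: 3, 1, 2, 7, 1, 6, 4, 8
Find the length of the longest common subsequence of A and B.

A longest common subsequence is 3, 6, 8 (length 3); the LCS DP confirms no longer common subsequence exists.

3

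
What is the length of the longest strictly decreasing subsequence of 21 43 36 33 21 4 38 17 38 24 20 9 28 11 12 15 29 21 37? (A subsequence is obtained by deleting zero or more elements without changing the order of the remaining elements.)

6

One longest decreasing subsequence is 43, 36, 33, 21, 17, 9 (positions 2,3,4,5,8,12), of length 6; no longer one exists.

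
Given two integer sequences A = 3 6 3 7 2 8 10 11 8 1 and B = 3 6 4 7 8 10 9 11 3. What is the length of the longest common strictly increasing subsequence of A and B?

6

For each value that appears in both, track the longest common increasing run ending there.
The best achievable length is 6; one witness is 3, 6, 7, 8, 10, 11 (A-positions 1,2,4,6,7,8, B-positions 1,2,4,5,6,8).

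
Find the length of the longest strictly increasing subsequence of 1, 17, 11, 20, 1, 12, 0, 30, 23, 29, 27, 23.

Let dp[i] be the longest increasing subsequence ending at position i. Then dp = [1, 2, 2, 3, 1, 3, 1, 4, 4, 5, 5, 4].
The maximum is 5; one witness is 1, 17, 20, 23, 29 at positions 1,2,4,9,10.

5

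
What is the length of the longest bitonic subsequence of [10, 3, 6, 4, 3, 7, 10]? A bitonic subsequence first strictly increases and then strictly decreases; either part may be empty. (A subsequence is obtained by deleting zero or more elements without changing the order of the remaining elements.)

One longest bitonic subsequence is 10, 6, 4, 3 (positions 1,3,4,5): it rises to 10 then falls. Length 4 is optimal.

4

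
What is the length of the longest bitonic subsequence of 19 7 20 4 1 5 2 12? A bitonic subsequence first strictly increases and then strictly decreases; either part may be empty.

4

One longest bitonic subsequence is 19, 7, 5, 2 (positions 1,2,6,7): it rises to 19 then falls. Length 4 is optimal.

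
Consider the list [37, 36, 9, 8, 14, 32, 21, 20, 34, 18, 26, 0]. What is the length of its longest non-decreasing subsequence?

4

One longest non-decreasing subsequence is 9, 14, 32, 34 (positions 3,5,6,9), of length 4; no longer one exists.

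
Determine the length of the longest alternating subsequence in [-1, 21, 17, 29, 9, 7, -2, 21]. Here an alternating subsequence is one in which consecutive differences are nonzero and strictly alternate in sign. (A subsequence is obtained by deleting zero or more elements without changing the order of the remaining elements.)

6

Track the best alternating length ending on an up-step vs a down-step at each position: up/down = 1/1, 2/1, 2/3, 4/1, 2/5, 2/5, 1/5, 6/5.
The maximum over both is 6; one such subsequence is -1, 21, 17, 29, 9, 21.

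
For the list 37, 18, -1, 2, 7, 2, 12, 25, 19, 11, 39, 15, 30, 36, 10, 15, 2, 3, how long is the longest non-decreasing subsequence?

7

One longest non-decreasing subsequence is -1, 2, 7, 12, 25, 30, 36 (positions 3,4,5,7,8,13,14), of length 7; no longer one exists.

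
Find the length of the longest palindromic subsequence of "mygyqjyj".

3

Using dp[i][j] = 2 + dp[i+1][j−1] if the ends match, else max(dp[i+1][j], dp[i][j−1]):
dp[1][8] = 3. A witness is jyj at positions 6,7,8.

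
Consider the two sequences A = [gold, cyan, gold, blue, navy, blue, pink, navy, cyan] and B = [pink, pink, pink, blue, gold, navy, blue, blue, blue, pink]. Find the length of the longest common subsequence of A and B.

4

A longest common subsequence is gold, blue, blue, pink (length 4); the LCS DP confirms no longer common subsequence exists.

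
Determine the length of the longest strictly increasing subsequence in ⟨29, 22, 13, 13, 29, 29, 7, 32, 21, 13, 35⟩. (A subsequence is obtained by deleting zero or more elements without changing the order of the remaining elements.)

4

Let dp[i] be the longest increasing subsequence ending at position i. Then dp = [1, 1, 1, 1, 2, 2, 1, 3, 2, 2, 4].
The maximum is 4; one witness is 22, 29, 32, 35 at positions 2,5,8,11.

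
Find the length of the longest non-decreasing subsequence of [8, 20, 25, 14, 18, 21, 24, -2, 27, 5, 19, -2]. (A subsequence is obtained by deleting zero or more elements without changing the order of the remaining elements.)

Let dp[i] be the longest non-decreasing subsequence ending at position i. Then dp = [1, 2, 3, 2, 3, 4, 5, 1, 6, 2, 4, 2].
The maximum is 6; one witness is 8, 14, 18, 21, 24, 27 at positions 1,4,5,6,7,9.

6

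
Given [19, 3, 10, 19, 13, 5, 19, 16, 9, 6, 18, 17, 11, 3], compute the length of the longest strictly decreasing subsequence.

One longest decreasing subsequence is 19, 10, 9, 6, 3 (positions 1,3,9,10,14), of length 5; no longer one exists.

5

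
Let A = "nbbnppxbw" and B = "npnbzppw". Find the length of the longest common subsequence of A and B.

5

Backtracking the LCS table gives one alignment: n (A1,B3) → b (A2,B4) → p (A5,B6) → p (A6,B7) → w (A9,B8).
So the longest common subsequence has length 5.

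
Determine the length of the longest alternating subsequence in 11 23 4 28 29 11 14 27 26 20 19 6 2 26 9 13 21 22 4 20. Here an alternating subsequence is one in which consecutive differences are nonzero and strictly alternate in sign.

12

Track the best alternating length ending on an up-step vs a down-step at each position: up/down = 1/1, 2/1, 1/3, 4/1, 4/1, 4/5, 6/5, 6/5, 6/7, 6/7, 6/7, 4/7, 1/7, 8/7, 8/9, 10/9, 10/9, 10/9, 8/11, 12/11.
The maximum over both is 12; one such subsequence is 11, 23, 4, 28, 11, 27, 20, 26, 9, 13, 4, 20.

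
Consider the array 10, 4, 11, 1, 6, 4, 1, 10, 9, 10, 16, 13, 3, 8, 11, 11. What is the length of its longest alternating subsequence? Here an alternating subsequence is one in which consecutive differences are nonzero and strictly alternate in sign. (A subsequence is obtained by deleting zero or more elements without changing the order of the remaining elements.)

11

Track the best alternating length ending on an up-step vs a down-step at each position: up/down = 1/1, 1/2, 3/1, 1/4, 5/4, 5/6, 1/6, 7/4, 7/8, 9/4, 9/1, 9/10, 7/10, 11/10, 11/10, 11/10.
The maximum over both is 11; one such subsequence is 10, 4, 11, 1, 6, 4, 10, 9, 10, 3, 8.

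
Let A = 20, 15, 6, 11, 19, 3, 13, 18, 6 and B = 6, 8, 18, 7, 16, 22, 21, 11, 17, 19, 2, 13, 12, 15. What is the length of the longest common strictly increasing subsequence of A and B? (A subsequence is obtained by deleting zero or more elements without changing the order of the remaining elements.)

A longest common strictly increasing subsequence is 6, 11, 19 (length 3); it appears in order in both A and B, and no longer such subsequence exists.

3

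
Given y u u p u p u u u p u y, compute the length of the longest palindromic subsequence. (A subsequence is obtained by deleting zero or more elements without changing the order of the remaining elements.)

Using dp[i][j] = 2 + dp[i+1][j−1] if the ends match, else max(dp[i+1][j], dp[i][j−1]):
dp[1][12] = 10. A witness is yupuuuupuy at positions 1,2,4,5,7,8,9,10,11,12.

10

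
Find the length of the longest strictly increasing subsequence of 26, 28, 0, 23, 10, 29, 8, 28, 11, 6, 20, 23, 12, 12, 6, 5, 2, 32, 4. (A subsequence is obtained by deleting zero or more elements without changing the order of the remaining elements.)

6

One longest increasing subsequence is 0, 10, 11, 20, 23, 32 (positions 3,5,9,11,12,18), of length 6; no longer one exists.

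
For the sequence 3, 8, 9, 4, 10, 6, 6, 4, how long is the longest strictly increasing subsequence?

Let dp[i] be the longest increasing subsequence ending at position i. Then dp = [1, 2, 3, 2, 4, 3, 3, 2].
The maximum is 4; one witness is 3, 8, 9, 10 at positions 1,2,3,5.

4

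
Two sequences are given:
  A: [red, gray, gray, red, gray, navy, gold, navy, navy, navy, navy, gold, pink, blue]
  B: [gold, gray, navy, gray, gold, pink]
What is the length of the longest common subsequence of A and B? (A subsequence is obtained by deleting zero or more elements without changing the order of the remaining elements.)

A longest common subsequence is gray, gray, gold, pink (length 4); the LCS DP confirms no longer common subsequence exists.

4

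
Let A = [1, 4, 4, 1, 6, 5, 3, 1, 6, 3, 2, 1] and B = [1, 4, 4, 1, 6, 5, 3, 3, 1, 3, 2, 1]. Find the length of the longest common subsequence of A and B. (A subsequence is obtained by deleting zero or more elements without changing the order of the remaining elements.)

A longest common subsequence is 1, 4, 4, 1, 6, 5, 3, 1, 3, 2, 1 (length 11); the LCS DP confirms no longer common subsequence exists.

11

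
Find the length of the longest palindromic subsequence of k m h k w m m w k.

6

Using dp[i][j] = 2 + dp[i+1][j−1] if the ends match, else max(dp[i+1][j], dp[i][j−1]):
dp[1][9] = 6. A witness is kwmmwk at positions 1,5,6,7,8,9.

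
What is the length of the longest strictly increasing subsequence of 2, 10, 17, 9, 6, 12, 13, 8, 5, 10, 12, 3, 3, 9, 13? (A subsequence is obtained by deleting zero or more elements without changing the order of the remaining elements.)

6

Let dp[i] be the longest increasing subsequence ending at position i. Then dp = [1, 2, 3, 2, 2, 3, 4, 3, 2, 4, 5, 2, 2, 4, 6].
The maximum is 6; one witness is 2, 6, 8, 10, 12, 13 at positions 1,5,8,10,11,15.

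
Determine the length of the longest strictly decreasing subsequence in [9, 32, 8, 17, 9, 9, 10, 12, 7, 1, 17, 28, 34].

5

Let dp[i] be the longest decreasing subsequence ending at position i. Then dp = [1, 1, 2, 2, 3, 3, 3, 3, 4, 5, 2, 2, 1].
The maximum is 5; one witness is 32, 17, 9, 7, 1 at positions 2,4,5,9,10.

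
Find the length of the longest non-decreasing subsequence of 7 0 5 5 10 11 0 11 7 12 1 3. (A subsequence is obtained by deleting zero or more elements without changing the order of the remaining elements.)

7

Let dp[i] be the longest non-decreasing subsequence ending at position i. Then dp = [1, 1, 2, 3, 4, 5, 2, 6, 4, 7, 3, 4].
The maximum is 7; one witness is 0, 5, 5, 10, 11, 11, 12 at positions 2,3,4,5,6,8,10.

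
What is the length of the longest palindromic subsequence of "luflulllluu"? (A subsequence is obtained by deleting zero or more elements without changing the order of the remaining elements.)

8

One longest palindromic subsequence is uulllluu (positions 2,5,6,7,8,9,10,11); it reads the same forward and backward, and the interval DP gives dp[1][11] = 8.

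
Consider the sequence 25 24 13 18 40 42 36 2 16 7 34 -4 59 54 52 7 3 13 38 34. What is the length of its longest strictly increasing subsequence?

5

Let dp[i] be the longest increasing subsequence ending at position i. Then dp = [1, 1, 1, 2, 3, 4, 3, 1, 2, 2, 3, 1, 5, 5, 5, 2, 2, 3, 4, 4].
The maximum is 5; one witness is 13, 18, 40, 42, 59 at positions 3,4,5,6,13.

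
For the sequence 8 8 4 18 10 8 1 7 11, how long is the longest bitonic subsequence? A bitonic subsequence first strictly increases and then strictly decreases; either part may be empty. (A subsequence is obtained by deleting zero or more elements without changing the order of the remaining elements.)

Let inc[i] be the LIS ending at i and dec[i] the longest strictly decreasing subsequence starting at i. inc = [1, 1, 1, 2, 2, 2, 1, 2, 3], dec = [3, 3, 2, 4, 3, 2, 1, 1, 1].
max_i inc[i]+dec[i]−1 = 5, with one witness 8, 18, 10, 8, 7.

5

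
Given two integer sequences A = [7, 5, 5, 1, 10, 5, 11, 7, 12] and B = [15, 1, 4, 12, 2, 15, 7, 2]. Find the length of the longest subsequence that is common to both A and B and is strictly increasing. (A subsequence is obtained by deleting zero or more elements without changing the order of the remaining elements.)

For each value that appears in both, track the longest common increasing run ending there.
The best achievable length is 2; one witness is 1, 12 (A-positions 4,9, B-positions 2,4).

2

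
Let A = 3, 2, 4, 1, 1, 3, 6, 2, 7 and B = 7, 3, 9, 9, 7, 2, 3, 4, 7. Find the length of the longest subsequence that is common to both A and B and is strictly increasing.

A longest common strictly increasing subsequence is 2, 3, 7 (length 3); it appears in order in both A and B, and no longer such subsequence exists.

3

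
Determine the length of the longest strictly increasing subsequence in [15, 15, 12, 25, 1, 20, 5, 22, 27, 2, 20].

One longest increasing subsequence is 15, 20, 22, 27 (positions 1,6,8,9), of length 4; no longer one exists.

4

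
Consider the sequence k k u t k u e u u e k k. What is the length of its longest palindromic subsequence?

9

Using dp[i][j] = 2 + dp[i+1][j−1] if the ends match, else max(dp[i+1][j], dp[i][j−1]):
dp[1][12] = 9. A witness is kkuueuukk at positions 1,2,3,6,7,8,9,11,12.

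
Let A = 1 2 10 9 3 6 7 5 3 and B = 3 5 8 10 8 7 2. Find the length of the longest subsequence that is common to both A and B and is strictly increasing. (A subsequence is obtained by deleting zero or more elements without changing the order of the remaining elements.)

2

A longest common strictly increasing subsequence is 3, 5 (length 2); it appears in order in both A and B, and no longer such subsequence exists.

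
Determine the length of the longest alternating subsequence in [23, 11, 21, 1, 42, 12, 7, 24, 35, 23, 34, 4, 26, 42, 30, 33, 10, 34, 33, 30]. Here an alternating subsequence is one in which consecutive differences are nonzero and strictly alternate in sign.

A longest alternating subsequence is 23, 11, 21, 1, 42, 12, 24, 23, 34, 4, 42, 30, 33, 10, 34, 33 (positions 1,2,3,4,5,6,8,10,11,12,14,15,16,17,18,19); its 15 consecutive differences strictly alternate in sign, and length 16 is optimal.

16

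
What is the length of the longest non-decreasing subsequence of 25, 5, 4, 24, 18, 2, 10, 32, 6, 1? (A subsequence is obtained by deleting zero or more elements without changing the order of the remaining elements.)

Let dp[i] be the longest non-decreasing subsequence ending at position i. Then dp = [1, 1, 1, 2, 2, 1, 2, 3, 2, 1].
The maximum is 3; one witness is 5, 24, 32 at positions 2,4,8.

3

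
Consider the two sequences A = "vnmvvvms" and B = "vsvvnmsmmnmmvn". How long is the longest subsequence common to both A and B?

A longest common subsequence is vvvms (length 5); the LCS DP confirms no longer common subsequence exists.

5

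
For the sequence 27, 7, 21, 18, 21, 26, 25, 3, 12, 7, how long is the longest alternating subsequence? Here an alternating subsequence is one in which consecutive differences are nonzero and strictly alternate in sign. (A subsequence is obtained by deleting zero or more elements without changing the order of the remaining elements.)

8

A longest alternating subsequence is 27, 7, 21, 18, 21, 3, 12, 7 (positions 1,2,3,4,5,8,9,10); its 7 consecutive differences strictly alternate in sign, and length 8 is optimal.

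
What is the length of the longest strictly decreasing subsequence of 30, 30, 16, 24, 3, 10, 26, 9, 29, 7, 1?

6

One longest decreasing subsequence is 30, 16, 10, 9, 7, 1 (positions 1,3,6,8,10,11), of length 6; no longer one exists.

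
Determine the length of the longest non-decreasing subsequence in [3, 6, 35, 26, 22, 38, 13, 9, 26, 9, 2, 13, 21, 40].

7

One longest non-decreasing subsequence is 3, 6, 9, 9, 13, 21, 40 (positions 1,2,8,10,12,13,14), of length 7; no longer one exists.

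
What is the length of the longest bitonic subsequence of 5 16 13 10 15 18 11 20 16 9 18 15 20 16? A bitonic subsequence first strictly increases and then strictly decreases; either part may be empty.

One longest bitonic subsequence is 5, 13, 15, 18, 20, 18, 16 (positions 1,3,5,6,8,11,14): it rises to 20 then falls. Length 7 is optimal.

7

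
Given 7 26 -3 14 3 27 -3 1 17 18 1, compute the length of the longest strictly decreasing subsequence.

Scanning left to right, the best length ending at each element is: 7→1, 26→1, -3→2, 14→2, 3→3, 27→1, -3→4, 1→4, 17→2, 18→2, 1→4.
So the longest decreasing subsequence has length 4, e.g. 26, 14, 3, -3.

4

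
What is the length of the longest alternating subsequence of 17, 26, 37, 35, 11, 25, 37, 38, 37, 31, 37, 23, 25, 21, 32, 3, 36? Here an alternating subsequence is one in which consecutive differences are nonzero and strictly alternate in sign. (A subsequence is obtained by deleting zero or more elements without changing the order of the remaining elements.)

Track the best alternating length ending on an up-step vs a down-step at each position: up/down = 1/1, 2/1, 2/1, 2/3, 1/3, 4/3, 4/1, 4/1, 4/5, 4/5, 6/5, 4/7, 8/7, 4/9, 10/7, 1/11, 12/7.
The maximum over both is 12; one such subsequence is 17, 37, 35, 37, 31, 37, 23, 25, 21, 32, 3, 36.

12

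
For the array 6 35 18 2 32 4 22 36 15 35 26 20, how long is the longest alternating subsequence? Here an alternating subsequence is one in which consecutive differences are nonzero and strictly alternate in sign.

9

Track the best alternating length ending on an up-step vs a down-step at each position: up/down = 1/1, 2/1, 2/3, 1/3, 4/3, 4/5, 6/5, 6/1, 6/7, 8/7, 8/9, 8/9.
The maximum over both is 9; one such subsequence is 6, 35, 18, 32, 4, 22, 15, 35, 26.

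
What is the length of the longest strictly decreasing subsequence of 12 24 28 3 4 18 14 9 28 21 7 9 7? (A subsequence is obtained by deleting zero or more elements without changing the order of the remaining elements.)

One longest decreasing subsequence is 24, 18, 14, 9, 7 (positions 2,6,7,8,11), of length 5; no longer one exists.

5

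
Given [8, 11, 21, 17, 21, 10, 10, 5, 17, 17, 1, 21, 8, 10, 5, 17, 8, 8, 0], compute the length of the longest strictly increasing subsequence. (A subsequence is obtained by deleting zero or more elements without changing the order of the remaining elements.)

4

Let dp[i] be the longest increasing subsequence ending at position i. Then dp = [1, 2, 3, 3, 4, 2, 2, 1, 3, 3, 1, 4, 2, 3, 2, 4, 3, 3, 1].
The maximum is 4; one witness is 8, 11, 17, 21 at positions 1,2,4,5.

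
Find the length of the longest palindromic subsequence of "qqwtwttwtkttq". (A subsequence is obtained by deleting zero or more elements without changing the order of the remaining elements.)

One longest palindromic subsequence is qtttwtttq (positions 1,4,6,7,8,9,11,12,13); it reads the same forward and backward, and the interval DP gives dp[1][13] = 9.

9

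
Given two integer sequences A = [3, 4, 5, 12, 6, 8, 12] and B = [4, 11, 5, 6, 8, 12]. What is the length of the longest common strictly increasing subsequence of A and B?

5

For each value that appears in both, track the longest common increasing run ending there.
The best achievable length is 5; one witness is 4, 5, 6, 8, 12 (A-positions 2,3,5,6,7, B-positions 1,3,4,5,6).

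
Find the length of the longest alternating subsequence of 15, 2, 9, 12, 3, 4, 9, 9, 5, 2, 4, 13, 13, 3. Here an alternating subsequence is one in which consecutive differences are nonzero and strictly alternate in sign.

A longest alternating subsequence is 15, 2, 9, 3, 4, 2, 4, 3 (positions 1,2,3,5,6,10,11,14); its 7 consecutive differences strictly alternate in sign, and length 8 is optimal.

8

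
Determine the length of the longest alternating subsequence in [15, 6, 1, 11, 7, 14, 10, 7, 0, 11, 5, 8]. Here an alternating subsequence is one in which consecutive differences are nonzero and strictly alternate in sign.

9

Track the best alternating length ending on an up-step vs a down-step at each position: up/down = 1/1, 1/2, 1/2, 3/2, 3/4, 5/2, 5/6, 3/6, 1/6, 7/6, 7/8, 9/8.
The maximum over both is 9; one such subsequence is 15, 6, 11, 7, 14, 10, 11, 5, 8.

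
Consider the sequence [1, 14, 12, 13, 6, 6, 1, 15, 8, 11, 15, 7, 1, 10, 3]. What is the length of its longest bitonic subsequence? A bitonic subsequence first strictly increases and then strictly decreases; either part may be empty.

One longest bitonic subsequence is 1, 12, 13, 15, 11, 10, 3 (positions 1,3,4,8,10,14,15): it rises to 15 then falls. Length 7 is optimal.

7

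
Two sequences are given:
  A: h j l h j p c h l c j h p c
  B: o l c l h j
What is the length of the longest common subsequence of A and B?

4

Backtracking the LCS table gives one alignment: l (A3,B2) → c (A7,B3) → h (A8,B5) → j (A11,B6).
So the longest common subsequence has length 4.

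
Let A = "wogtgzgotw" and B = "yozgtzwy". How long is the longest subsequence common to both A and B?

5

A longest common subsequence is ogtzw (length 5); the LCS DP confirms no longer common subsequence exists.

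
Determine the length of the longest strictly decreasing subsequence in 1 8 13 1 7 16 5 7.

Scanning left to right, the best length ending at each element is: 1→1, 8→1, 13→1, 1→2, 7→2, 16→1, 5→3, 7→2.
So the longest decreasing subsequence has length 3, e.g. 8, 7, 5.

3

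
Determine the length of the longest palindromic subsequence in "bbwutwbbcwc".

7

One longest palindromic subsequence is bbwtwbb (positions 1,2,3,5,6,7,8); it reads the same forward and backward, and the interval DP gives dp[1][11] = 7.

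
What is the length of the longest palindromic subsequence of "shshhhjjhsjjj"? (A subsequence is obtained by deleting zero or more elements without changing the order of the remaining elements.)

Using dp[i][j] = 2 + dp[i+1][j−1] if the ends match, else max(dp[i+1][j], dp[i][j−1]):
dp[1][13] = 7. A witness is shhhhhs at positions 1,2,4,5,6,9,10.

7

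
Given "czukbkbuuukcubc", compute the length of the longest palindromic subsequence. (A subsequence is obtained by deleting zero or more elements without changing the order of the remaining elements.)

9

Using dp[i][j] = 2 + dp[i+1][j−1] if the ends match, else max(dp[i+1][j], dp[i][j−1]):
dp[1][15] = 9. A witness is cbkuuukbc at positions 1,5,6,8,9,10,11,14,15.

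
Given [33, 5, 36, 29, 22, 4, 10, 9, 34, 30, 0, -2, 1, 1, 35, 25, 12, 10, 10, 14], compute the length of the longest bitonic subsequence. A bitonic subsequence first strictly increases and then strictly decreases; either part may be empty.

8

One longest bitonic subsequence is 33, 36, 29, 22, 10, 9, 0, -2 (positions 1,3,4,5,7,8,11,12): it rises to 36 then falls. Length 8 is optimal.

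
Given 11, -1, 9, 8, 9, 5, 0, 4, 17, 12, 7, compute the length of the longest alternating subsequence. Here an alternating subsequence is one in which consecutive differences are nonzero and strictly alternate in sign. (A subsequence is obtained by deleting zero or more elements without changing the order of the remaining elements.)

Track the best alternating length ending on an up-step vs a down-step at each position: up/down = 1/1, 1/2, 3/2, 3/4, 5/2, 3/6, 3/6, 7/6, 7/1, 7/8, 7/8.
The maximum over both is 8; one such subsequence is 11, -1, 9, 8, 9, 5, 17, 12.

8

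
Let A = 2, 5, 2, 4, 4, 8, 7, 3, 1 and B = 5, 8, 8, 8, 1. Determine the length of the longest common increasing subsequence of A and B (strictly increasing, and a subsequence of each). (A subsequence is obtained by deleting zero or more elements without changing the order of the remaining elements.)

2

For each value that appears in both, track the longest common increasing run ending there.
The best achievable length is 2; one witness is 5, 8 (A-positions 2,6, B-positions 1,2).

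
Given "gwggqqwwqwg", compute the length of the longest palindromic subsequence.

Using dp[i][j] = 2 + dp[i+1][j−1] if the ends match, else max(dp[i+1][j], dp[i][j−1]):
dp[1][11] = 8. A witness is gwqwwqwg at positions 1,2,5,7,8,9,10,11.

8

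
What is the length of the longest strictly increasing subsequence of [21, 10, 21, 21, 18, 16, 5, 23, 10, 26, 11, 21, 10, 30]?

Let dp[i] be the longest increasing subsequence ending at position i. Then dp = [1, 1, 2, 2, 2, 2, 1, 3, 2, 4, 3, 4, 2, 5].
The maximum is 5; one witness is 10, 21, 23, 26, 30 at positions 2,3,8,10,14.

5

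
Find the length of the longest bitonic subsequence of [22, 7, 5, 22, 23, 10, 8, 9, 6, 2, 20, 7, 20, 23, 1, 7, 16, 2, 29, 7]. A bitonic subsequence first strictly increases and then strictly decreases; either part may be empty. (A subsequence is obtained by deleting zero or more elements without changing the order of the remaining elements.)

8

Let inc[i] be the LIS ending at i and dec[i] the longest strictly decreasing subsequence starting at i. inc = [1, 1, 1, 2, 3, 2, 2, 3, 2, 1, 4, 3, 4, 5, 1, 3, 4, 2, 6, 3], dec = [6, 4, 3, 6, 6, 5, 4, 4, 3, 2, 3, 2, 3, 3, 1, 2, 2, 1, 2, 1].
max_i inc[i]+dec[i]−1 = 8, with one witness 7, 22, 23, 10, 9, 6, 2, 1.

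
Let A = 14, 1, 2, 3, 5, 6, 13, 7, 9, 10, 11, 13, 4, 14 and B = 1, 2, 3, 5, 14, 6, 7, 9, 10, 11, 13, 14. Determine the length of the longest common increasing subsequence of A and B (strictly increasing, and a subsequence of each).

11

For each value that appears in both, track the longest common increasing run ending there.
The best achievable length is 11; one witness is 1, 2, 3, 5, 6, 7, 9, 10, 11, 13, 14 (A-positions 2,3,4,5,6,8,9,10,11,12,14, B-positions 1,2,3,4,6,7,8,9,10,11,12).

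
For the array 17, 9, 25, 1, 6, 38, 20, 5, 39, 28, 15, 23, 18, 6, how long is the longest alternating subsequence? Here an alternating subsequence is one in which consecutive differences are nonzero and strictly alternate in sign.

10

Track the best alternating length ending on an up-step vs a down-step at each position: up/down = 1/1, 1/2, 3/1, 1/4, 5/4, 5/1, 5/6, 5/6, 7/1, 7/8, 7/8, 9/8, 9/10, 7/10.
The maximum over both is 10; one such subsequence is 17, 9, 25, 1, 38, 20, 39, 15, 23, 18.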